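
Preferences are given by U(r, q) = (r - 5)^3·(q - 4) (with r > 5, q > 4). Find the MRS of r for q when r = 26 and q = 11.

MU_r = 3·(r−5)^2·(q−4), MU_q = (r−5)^3.
MRS = (3/1)·(q−4)/(r−5).
At (26, 11): MRS = 1.
That is, one extra unit of r is worth 1 units of q at the margin.

MRS = 1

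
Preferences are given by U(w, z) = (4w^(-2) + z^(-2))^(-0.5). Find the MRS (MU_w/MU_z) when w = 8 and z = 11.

MRS = 1331/128

For CES with ρ = -2, MRS = (4/1)·(z/w)^3.
At (8, 11): MRS = 1331/128.
The indifference curve has slope −1331/128 at this bundle.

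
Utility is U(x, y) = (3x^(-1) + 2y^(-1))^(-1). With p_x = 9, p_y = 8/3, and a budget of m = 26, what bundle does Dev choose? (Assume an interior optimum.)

x* = 2, y* = 3

For CES with ρ = -1, MRS = (3/2)·(y/x)^2.
Tangency: set MRS = p_x/p_y = 9/(8/3) = 3.375.
So (y/x)^2 = 2.25; taking the square root, y/x = 1.5, i.e. y = 1.5·x.
Substitute into the budget 9·x + (8/3)·y = 26: 13·x = 26, so x* = 2 and y* = 1.5·2 = 3.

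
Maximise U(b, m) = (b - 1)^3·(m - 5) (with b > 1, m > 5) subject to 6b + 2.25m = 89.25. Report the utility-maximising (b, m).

b* = 10, m* = 13

MU_b = 3·(b−1)^2·(m−5), MU_m = (b−1)^3.
MRS = (3/1)·(m−5)/(b−1).
Tangency: set MRS = p_b/p_m = 6/2.25 = 8/3.
So (3/1)·(m − 5)/(b − 1) = 8/3, i.e. (m − 5) = (8/9)·(b − 1).
Rewrite the budget in excess-of-subsistence terms: 6·(b − 1) + 2.25·(m − 5) = 89.25 − 6·1 − 2.25·5 = 72.
Substituting, 8·(b − 1) = 72, so b − 1 = 9 and b* = 10.
Then m − 5 = (8/9)·9 = 8, so m* = 13.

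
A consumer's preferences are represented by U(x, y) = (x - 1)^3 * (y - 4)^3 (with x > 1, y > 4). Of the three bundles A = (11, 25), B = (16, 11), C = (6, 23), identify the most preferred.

Bundle A

Evaluate utility at each bundle:
U(A) = 9261000.
U(B) = 1157625.
U(C) = 857375.
Highest utility is A, so A ≻ B ≻ C.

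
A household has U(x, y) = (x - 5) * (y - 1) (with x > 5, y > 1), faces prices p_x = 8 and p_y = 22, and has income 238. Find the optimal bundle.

MU_x = (y−1), MU_y = (x−5).
MRS = (y−1)/(x−5).
Tangency: set MRS = p_x/p_y = 8/22 = 4/11.
So (y − 1)/(x − 5) = 4/11, i.e. (y − 1) = (4/11)·(x − 5).
Rewrite the budget in excess-of-subsistence terms: 8·(x − 5) + 22·(y − 1) = 238 − 8·5 − 22·1 = 176.
Substituting, 16·(x − 5) = 176, so x − 5 = 11 and x* = 16.
Then y − 1 = (4/11)·11 = 4, so y* = 5.

x* = 16, y* = 5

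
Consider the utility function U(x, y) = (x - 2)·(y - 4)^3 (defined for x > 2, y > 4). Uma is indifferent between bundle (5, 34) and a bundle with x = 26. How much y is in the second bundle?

y = 19

U(5, 34) = 81000.
Set U(26, y) = 81000 and solve.
With x = 26: (26 − 2) = 24, so (y − 4)^3 = 81000/24 = 3375.
Taking the cube root (with y > 4): y − 4 = 15, so y = 19.
Check: U(26, 19) = 81000.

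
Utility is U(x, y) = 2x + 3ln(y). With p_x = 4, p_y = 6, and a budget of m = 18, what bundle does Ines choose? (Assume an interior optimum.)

x* = 3, y* = 1

MU_x = 2, MU_y = 3/y.
MRS = 2 ÷ (3/y).
Tangency: set MRS = p_x/p_y = 4/6 = 2/3.
MRS depends only on y: (2/3)·y = 2/3 ⇒ y* = (2/3)/(2/3) = 1.
From the budget, 4·x = 18 − 6·1 = 12, so x* = 3.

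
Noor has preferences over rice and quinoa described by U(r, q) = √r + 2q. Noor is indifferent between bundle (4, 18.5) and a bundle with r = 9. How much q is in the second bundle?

q = 18

U(4, 18.5) = 39.
Set U(9, q) = 39 and solve.
With r = 9: √9 = 3, so 2q = 39 − 3 = 36 and q = 18.
Check: U(9, 18) = 39.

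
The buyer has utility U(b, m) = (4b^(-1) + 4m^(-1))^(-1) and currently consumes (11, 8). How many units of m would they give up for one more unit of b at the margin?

For CES with ρ = -1, MRS = (m/b)^2.
At (11, 8): MRS = 64/121.
That is, one extra unit of b is worth 64/121 units of m at the margin.

MRS = 64/121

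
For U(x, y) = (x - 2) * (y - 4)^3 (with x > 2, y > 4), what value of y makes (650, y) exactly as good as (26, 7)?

y = 5

U(26, 7) = 648.
Set U(650, y) = 648 and solve.
With x = 650: (650 − 2) = 648, so (y − 4)^3 = 648/648 = 1.
Taking the cube root (with y > 4): y − 4 = 1, so y = 5.
Check: U(650, 5) = 648.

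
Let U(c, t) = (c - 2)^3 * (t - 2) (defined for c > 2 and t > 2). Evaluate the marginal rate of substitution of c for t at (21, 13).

MU_c = 3·(c−2)^2·(t−2), MU_t = (c−2)^3.
MRS = (3/1)·(t−2)/(c−2).
At (21, 13): MRS = 33/19.
That is, one extra unit of c is worth 33/19 units of t at the margin.

MRS = 33/19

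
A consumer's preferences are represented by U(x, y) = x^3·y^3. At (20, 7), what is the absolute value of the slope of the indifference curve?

MU_x = 3·x^2·y^3 and MU_y = 3·x^3·y^2.
MRS = MU_x/MU_y = y/x.
At (20, 7): MRS = 0.35.
So at (20, 7) the consumer would give up 0.35 units of y for one more unit of x.

MRS = 0.35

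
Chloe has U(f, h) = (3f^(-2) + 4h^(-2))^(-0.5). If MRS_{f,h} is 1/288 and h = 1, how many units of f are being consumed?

For CES with ρ = -2, MRS = (3/4)·(h/f)^3.
Setting (3/4)·(1/f)^3 = 1/288 gives (1/f)^3 = 1/216, so 1/f = 1/6 and f = 6.

f = 6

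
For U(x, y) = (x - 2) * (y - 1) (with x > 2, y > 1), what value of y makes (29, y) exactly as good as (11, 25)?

y = 9

U(11, 25) = 216.
Set U(29, y) = 216 and solve.
With x = 29: (29 − 2) = 27, so (y − 1) = 216/27 = 8.
So y = 1 + 8 = 9.
Check: U(29, 9) = 216.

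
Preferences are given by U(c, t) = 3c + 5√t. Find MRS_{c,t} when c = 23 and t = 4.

MU_c = 3, MU_t = 5/(2√t).
MRS = 3 ÷ (5/(2√t)).
At (23, 4): MRS = 2.4.
That is, one extra unit of c is worth 2.4 units of t at the margin.

MRS = 2.4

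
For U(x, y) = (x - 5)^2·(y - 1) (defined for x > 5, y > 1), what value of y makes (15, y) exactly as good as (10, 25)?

y = 7

U(10, 25) = 600.
Set U(15, y) = 600 and solve.
With x = 15: (15 − 5)^2 = 100, so (y − 1) = 600/100 = 6.
So y = 1 + 6 = 7.
Check: U(15, 7) = 600.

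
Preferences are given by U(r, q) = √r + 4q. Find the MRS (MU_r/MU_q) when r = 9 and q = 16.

MU_r = 1/(2√r), MU_q = 4.
MRS = 1/(2√r) ÷ 4.
At (9, 16): MRS = 1/24.
So at (9, 16) the consumer would give up 1/24 units of q for one more unit of r.

MRS = 1/24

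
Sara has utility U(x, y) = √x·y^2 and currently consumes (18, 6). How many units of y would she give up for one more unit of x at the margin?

MRS = 1/12

MU_x = 0.5·x^(-0.5)·y^2 and MU_y = 2·√x·y.
MRS = MU_x/MU_y = (0.25)·y/x.
At (18, 6): MRS = 1/12.
So at (18, 6) the consumer would give up 1/12 units of y for one more unit of x.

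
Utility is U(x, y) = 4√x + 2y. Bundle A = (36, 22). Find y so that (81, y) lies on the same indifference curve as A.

U(36, 22) = 68.
Set U(81, y) = 68 and solve.
With x = 81: √81 = 9, so 2y = 68 − 4·9 = 32 and y = 16.
Check: U(81, 16) = 68.

y = 16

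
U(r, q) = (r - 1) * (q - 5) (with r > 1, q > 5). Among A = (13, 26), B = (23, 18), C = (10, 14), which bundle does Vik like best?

Evaluate utility at each bundle:
U(A) = 252.
U(B) = 286.
U(C) = 81.
Highest utility is B, so B ≻ A ≻ C.

Bundle B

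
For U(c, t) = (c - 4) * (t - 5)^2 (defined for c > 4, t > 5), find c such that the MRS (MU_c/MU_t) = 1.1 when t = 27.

MU_c = (t−5)^2, MU_t = 2·(c−4)·(t−5).
MRS = (1/2)·(t−5)/(c−4).
Substitute t = 27: MRS = 11/(c − 4). Setting this equal to 1.1 gives c − 4 = 11/1.1 = 10, so c = 14.

c = 14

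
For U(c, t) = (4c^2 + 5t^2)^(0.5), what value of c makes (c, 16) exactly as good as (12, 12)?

c = 2

U depends on (c, t) only through S = 4c^2 + 5t^2, so equal utility means equal S. At (12, 12): S = 1296.
With t = 16: 5·16^2 = 1280, so 4c^2 = 1296 − 1280 = 16, i.e. c^2 = 4.
Hence c = √4 = 2.
Check: U(2, 16) = 36.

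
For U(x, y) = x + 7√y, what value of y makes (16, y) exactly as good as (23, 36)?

U(23, 36) = 65.
Set U(16, y) = 65 and solve.
With x = 16: 7√y = 65 − 16 = 49, so √y = 7 and y = 49.
Check: U(16, 49) = 65.

y = 49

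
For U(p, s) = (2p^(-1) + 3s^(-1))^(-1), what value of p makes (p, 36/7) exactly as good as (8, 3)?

U depends on (p, s) only through S = 2p^(-1) + 3s^(-1), so equal utility means equal S. At (8, 3): S = 1.25.
With s = 36/7: 3·(36/7)^(-1) = 7/12, so 2p^(-1) = 1.25 − 7/12 = 2/3, i.e. p^(-1) = 1/3.
Hence p = 1/(1/3) = 3.
Check: U(3, 36/7) = 0.8.

p = 3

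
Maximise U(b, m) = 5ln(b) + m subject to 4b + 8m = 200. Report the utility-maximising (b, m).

b* = 10, m* = 20

MU_b = 5/b, MU_m = 1.
MRS = 5/b ÷ 1.
Tangency: set MRS = p_b/p_m = 4/8 = 0.5.
MRS depends only on b: 5/b = 0.5 ⇒ b* = 5/0.5 = 10.
From the budget, 8·m = 200 − 4·10 = 160, so m* = 20.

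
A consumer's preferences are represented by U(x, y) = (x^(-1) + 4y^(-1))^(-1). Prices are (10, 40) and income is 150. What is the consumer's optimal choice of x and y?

x* = 3, y* = 3

For CES with ρ = -1, MRS = (1/4)·(y/x)^2.
Tangency: set MRS = p_x/p_y = 10/40 = 0.25.
So (y/x)^2 = 1; taking the square root, y/x = 1, i.e. y = x.
Substitute into the budget 10·x + 40·y = 150: 50·x = 150, so x* = 3 and y* = 3.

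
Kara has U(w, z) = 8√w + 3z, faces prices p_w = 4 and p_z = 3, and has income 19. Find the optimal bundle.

MU_w = 8/(2√w), MU_z = 3.
MRS = 8/(2√w) ÷ 3.
Tangency: set MRS = p_w/p_z = 4/3.
MRS depends only on w: (4/3)/√w = 4/3 ⇒ √w = (4/3)/(4/3) = 1 ⇒ w* = 1.
From the budget, 3·z = 19 − 4·1 = 15, so z* = 5.

w* = 1, z* = 5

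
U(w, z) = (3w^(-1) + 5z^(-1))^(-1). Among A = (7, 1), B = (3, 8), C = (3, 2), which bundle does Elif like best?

Bundle B

Evaluate utility at each bundle:
U(A) = 0.184.
U(B) = 0.615.
U(C) = 0.286.
Highest utility is B, so B ≻ C ≻ A.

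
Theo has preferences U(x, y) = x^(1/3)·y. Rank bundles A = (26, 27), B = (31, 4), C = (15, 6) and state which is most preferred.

Bundle A

Evaluate utility at each bundle:
U(A) = 79.987.
U(B) = 12.566.
U(C) = 14.797.
Highest utility is A, so A ≻ C ≻ B.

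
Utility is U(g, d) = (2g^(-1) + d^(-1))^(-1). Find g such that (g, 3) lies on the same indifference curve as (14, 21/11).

g = 6

U depends on (g, d) only through S = 2g^(-1) + d^(-1), so equal utility means equal S. At (14, 21/11): S = 2/3.
With d = 3: 3^(-1) = 1/3, so 2g^(-1) = 2/3 − 1/3 = 1/3, i.e. g^(-1) = 1/6.
Hence g = 1/(1/6) = 6.
Check: U(6, 3) = 1.5.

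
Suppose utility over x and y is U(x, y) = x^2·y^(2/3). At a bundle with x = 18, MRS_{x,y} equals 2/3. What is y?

MU_x = 2·x·y^(2/3) and MU_y = 2/3·x^2·y^(-1/3).
MRS = MU_x/MU_y = (3)·y/x.
Substitute x = 18: MRS = y/6. Setting y/6 = 2/3 gives y = (2/3)·6 = 4.

y = 4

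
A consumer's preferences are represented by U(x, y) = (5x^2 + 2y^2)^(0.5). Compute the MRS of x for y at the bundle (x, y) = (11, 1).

For CES with ρ = 2, MRS = (5/2)·(y/x)^(-1).
At (11, 1): MRS = 27.5.
So at (11, 1) the consumer would give up 27.5 units of y for one more unit of x.

MRS = 27.5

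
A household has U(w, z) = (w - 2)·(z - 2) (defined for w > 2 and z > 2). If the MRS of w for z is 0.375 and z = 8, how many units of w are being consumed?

w = 18

MU_w = (z−2), MU_z = (w−2).
MRS = (z−2)/(w−2).
Substitute z = 8: MRS = 6/(w − 2). Setting this equal to 0.375 gives w − 2 = 6/0.375 = 16, so w = 18.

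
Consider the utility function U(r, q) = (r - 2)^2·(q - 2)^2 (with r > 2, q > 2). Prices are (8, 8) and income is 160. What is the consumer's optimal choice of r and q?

r* = 10, q* = 10

MU_r = 2·(r−2)·(q−2)^2, MU_q = 2·(r−2)^2·(q−2).
MRS = (q−2)/(r−2).
Tangency: set MRS = p_r/p_q = 8/8 = 1.
So (q − 2)/(r − 2) = 1, i.e. (q − 2) = (r − 2).
Rewrite the budget in excess-of-subsistence terms: 8·(r − 2) + 8·(q − 2) = 160 − 8·2 − 8·2 = 128.
Substituting, 16·(r − 2) = 128, so r − 2 = 8 and r* = 10.
Then q − 2 = 8, so q* = 10.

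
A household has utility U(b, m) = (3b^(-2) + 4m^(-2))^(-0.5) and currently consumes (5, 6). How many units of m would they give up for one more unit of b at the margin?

MRS = 162/125

For CES with ρ = -2, MRS = (3/4)·(m/b)^3.
At (5, 6): MRS = 162/125.
That is, one extra unit of b is worth 162/125 units of m at the margin.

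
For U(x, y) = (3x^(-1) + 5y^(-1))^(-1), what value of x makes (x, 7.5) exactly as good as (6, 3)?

x = 2

U depends on (x, y) only through S = 3x^(-1) + 5y^(-1), so equal utility means equal S. At (6, 3): S = 13/6.
With y = 7.5: 5·7.5^(-1) = 2/3, so 3x^(-1) = 13/6 − 2/3 = 1.5, i.e. x^(-1) = 0.5.
Hence x = 1/0.5 = 2.
Check: U(2, 7.5) = 0.4615.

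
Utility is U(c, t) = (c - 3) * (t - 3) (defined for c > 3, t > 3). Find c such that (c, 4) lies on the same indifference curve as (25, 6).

c = 69

U(25, 6) = 66.
Set U(c, 4) = 66 and solve.
With t = 4: (4 − 3) = 1, so (c − 3) = 66/1 = 66.
So c = 3 + 66 = 69.
Check: U(69, 4) = 66.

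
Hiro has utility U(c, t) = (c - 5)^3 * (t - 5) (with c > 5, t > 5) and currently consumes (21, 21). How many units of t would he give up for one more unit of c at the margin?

MRS = 3

MU_c = 3·(c−5)^2·(t−5), MU_t = (c−5)^3.
MRS = (3/1)·(t−5)/(c−5).
At (21, 21): MRS = 3.
So at (21, 21) the consumer would give up 3 units of t for one more unit of c.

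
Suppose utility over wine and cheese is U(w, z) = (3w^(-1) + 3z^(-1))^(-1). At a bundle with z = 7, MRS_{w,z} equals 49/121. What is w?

For CES with ρ = -1, MRS = (z/w)^2.
Setting (7/w)^2 = 49/121 gives 7/w = 7/11 and w = 11.

w = 11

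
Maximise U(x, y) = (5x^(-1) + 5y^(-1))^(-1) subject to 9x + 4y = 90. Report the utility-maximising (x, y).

For CES with ρ = -1, MRS = (y/x)^2.
Tangency: set MRS = p_x/p_y = 9/4 = 2.25.
So (y/x)^2 = 2.25; taking the square root, y/x = 1.5, i.e. y = 1.5·x.
Substitute into the budget 9·x + 4·y = 90: 15·x = 90, so x* = 6 and y* = 1.5·6 = 9.

x* = 6, y* = 9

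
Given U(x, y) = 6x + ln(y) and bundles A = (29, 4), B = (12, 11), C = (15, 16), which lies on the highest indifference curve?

Evaluate utility at each bundle:
U(A) = 175.386.
U(B) = 74.398.
U(C) = 92.773.
Highest utility is A, so A ≻ C ≻ B.

Bundle A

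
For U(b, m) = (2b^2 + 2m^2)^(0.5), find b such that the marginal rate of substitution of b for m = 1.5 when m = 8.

For CES with ρ = 2, MRS = (m/b)^(-1).
Setting (8/b)^(-1) = 1.5 gives 8/b = 2/3 and b = 12.

b = 12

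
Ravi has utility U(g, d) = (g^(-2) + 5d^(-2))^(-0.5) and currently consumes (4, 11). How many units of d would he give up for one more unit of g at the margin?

MRS = 1331/320

For CES with ρ = -2, MRS = (1/5)·(d/g)^3.
At (4, 11): MRS = 1331/320.
The indifference curve has slope −1331/320 at this bundle.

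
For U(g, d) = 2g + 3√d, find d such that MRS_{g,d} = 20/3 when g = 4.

d = 25

MU_g = 2, MU_d = 3/(2√d).
MRS = 2 ÷ (3/(2√d)).
MRS depends only on d: (4/3)·√d = 20/3 ⇒ √d = (20/3)/(4/3) = 5 ⇒ d = 25.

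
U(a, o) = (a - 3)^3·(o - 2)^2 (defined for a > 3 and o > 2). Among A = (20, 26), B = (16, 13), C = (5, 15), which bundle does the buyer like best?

Bundle A

Evaluate utility at each bundle:
U(A) = 2829888.
U(B) = 265837.
U(C) = 1352.
Highest utility is A, so A ≻ B ≻ C.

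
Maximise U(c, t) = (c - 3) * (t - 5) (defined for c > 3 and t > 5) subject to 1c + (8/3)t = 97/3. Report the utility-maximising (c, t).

MU_c = (t−5), MU_t = (c−3).
MRS = (t−5)/(c−3).
Tangency: set MRS = p_c/p_t = 1/(8/3) = 0.375.
So (t − 5)/(c − 3) = 0.375, i.e. (t − 5) = 0.375·(c − 3).
Rewrite the budget in excess-of-subsistence terms: 1·(c − 3) + (8/3)·(t − 5) = 97/3 − 1·3 − (8/3)·5 = 16.
Substituting, 2·(c − 3) = 16, so c − 3 = 8 and c* = 11.
Then t − 5 = 0.375·8 = 3, so t* = 8.

c* = 11, t* = 8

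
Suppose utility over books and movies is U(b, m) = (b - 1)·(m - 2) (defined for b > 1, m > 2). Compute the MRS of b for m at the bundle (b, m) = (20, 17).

MRS = 15/19

MU_b = (m−2), MU_m = (b−1).
MRS = (m−2)/(b−1).
At (20, 17): MRS = 15/19.
That is, one extra unit of b is worth 15/19 units of m at the margin.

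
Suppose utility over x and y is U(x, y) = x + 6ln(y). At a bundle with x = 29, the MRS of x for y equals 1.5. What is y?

MU_x = 1, MU_y = 6/y.
MRS = 1 ÷ (6/y).
MRS depends only on y: (1/6)·y = 1.5 ⇒ y = 1.5/(1/6) = 9.

y = 9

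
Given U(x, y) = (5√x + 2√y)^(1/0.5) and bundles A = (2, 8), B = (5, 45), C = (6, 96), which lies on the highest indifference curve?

Evaluate utility at each bundle:
U(A) = 162.000.
U(B) = 605.000.
U(C) = 1014.000.
Highest utility is C, so C ≻ B ≻ A.

Bundle C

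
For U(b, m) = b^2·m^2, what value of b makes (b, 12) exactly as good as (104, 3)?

U(104, 3) = 97344.
Set U(b, 12) = 97344 and solve.
With m = 12: 12^2 = 144, so b^2 = 97344/144 = 676; taking the square root, b = 26.
Check: U(26, 12) = 97344.

b = 26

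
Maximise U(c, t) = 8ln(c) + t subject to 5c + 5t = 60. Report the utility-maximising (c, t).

c* = 8, t* = 4

MU_c = 8/c, MU_t = 1.
MRS = 8/c ÷ 1.
Tangency: set MRS = p_c/p_t = 5/5 = 1.
MRS depends only on c: 8/c = 1 ⇒ c* = 8/1 = 8.
From the budget, 5·t = 60 − 5·8 = 20, so t* = 4.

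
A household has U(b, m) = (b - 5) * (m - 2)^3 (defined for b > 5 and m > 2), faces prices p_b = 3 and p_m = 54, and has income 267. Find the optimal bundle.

MU_b = (m−2)^3, MU_m = 3·(b−5)·(m−2)^2.
MRS = (1/3)·(m−2)/(b−5).
Tangency: set MRS = p_b/p_m = 3/54 = 1/18.
So (1/3)·(m − 2)/(b − 5) = 1/18, i.e. (m − 2) = (1/6)·(b − 5).
Rewrite the budget in excess-of-subsistence terms: 3·(b − 5) + 54·(m − 2) = 267 − 3·5 − 54·2 = 144.
Substituting, 12·(b − 5) = 144, so b − 5 = 12 and b* = 17.
Then m − 2 = (1/6)·12 = 2, so m* = 4.

b* = 17, m* = 4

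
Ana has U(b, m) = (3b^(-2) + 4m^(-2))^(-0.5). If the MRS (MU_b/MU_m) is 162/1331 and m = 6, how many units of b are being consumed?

b = 11

For CES with ρ = -2, MRS = (3/4)·(m/b)^3.
Setting (3/4)·(6/b)^3 = 162/1331 gives (6/b)^3 = 216/1331, so 6/b = 6/11 and b = 11.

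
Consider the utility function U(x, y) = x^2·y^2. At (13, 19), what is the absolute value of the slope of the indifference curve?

MU_x = 2·x·y^2 and MU_y = 2·x^2·y.
MRS = MU_x/MU_y = y/x.
At (13, 19): MRS = 19/13.
That is, one extra unit of x is worth 19/13 units of y at the margin.

MRS = 19/13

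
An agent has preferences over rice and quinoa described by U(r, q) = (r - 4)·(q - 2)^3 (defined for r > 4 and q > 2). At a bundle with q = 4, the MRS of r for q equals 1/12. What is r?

MU_r = (q−2)^3, MU_q = 3·(r−4)·(q−2)^2.
MRS = (1/3)·(q−2)/(r−4).
Substitute q = 4: MRS = (2/3)/(r − 4). Setting this equal to 1/12 gives r − 4 = (2/3)/(1/12) = 8, so r = 12.

r = 12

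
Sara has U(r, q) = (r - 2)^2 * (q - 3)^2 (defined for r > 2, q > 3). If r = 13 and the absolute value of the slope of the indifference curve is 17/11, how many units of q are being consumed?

MU_r = 2·(r−2)·(q−3)^2, MU_q = 2·(r−2)^2·(q−3).
MRS = (q−3)/(r−2).
Substitute r = 13: MRS = (q − 3)/11. Setting this equal to 17/11 gives q − 3 = (17/11)·11 = 17, so q = 20.

q = 20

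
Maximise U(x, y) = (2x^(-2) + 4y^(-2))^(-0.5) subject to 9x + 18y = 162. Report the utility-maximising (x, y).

x* = 6, y* = 6

For CES with ρ = -2, MRS = (2/4)·(y/x)^3.
Tangency: set MRS = p_x/p_y = 9/18 = 0.5.
So (y/x)^3 = 1; taking the cube root, y/x = 1, i.e. y = x.
Substitute into the budget 9·x + 18·y = 162: 27·x = 162, so x* = 6 and y* = 6.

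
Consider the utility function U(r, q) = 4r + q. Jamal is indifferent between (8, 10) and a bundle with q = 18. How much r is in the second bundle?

U(8, 10) = 42.
Set U(r, 18) = 42 and solve.
4r + 18 = 42 ⇒ 4r = 24 ⇒ r = 6.
Check: U(6, 18) = 42.

r = 6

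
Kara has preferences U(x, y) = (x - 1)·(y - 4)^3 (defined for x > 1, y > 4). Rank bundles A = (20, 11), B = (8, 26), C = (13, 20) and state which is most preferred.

Evaluate utility at each bundle:
U(A) = 6517.
U(B) = 74536.
U(C) = 49152.
Highest utility is B, so B ≻ C ≻ A.

Bundle B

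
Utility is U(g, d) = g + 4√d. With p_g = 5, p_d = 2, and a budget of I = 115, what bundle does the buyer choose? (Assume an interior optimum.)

g* = 13, d* = 25

MU_g = 1, MU_d = 4/(2√d).
MRS = 1 ÷ (4/(2√d)).
Tangency: set MRS = p_g/p_d = 5/2 = 2.5.
MRS depends only on d: 0.5·√d = 2.5 ⇒ √d = 2.5/0.5 = 5 ⇒ d* = 25.
From the budget, 5·g = 115 − 2·25 = 65, so g* = 13.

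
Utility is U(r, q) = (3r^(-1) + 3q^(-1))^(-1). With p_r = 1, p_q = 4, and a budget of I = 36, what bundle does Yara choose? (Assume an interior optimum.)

r* = 12, q* = 6

For CES with ρ = -1, MRS = (q/r)^2.
Tangency: set MRS = p_r/p_q = 1/4 = 0.25.
So (q/r)^2 = 0.25; taking the square root, q/r = 0.5, i.e. q = 0.5·r.
Substitute into the budget 1·r + 4·q = 36: 3·r = 36, so r* = 12 and q* = 0.5·12 = 6.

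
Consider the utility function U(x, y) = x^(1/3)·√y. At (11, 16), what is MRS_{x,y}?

MRS = 32/33

MU_x = 1/3·x^(-2/3)·√y and MU_y = 0.5·x^(1/3)·y^(-0.5).
MRS = MU_x/MU_y = (2/3)·y/x.
At (11, 16): MRS = 32/33.
The indifference curve has slope −32/33 at this bundle.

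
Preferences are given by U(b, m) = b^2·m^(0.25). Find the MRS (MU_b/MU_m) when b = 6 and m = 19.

MU_b = 2·b·m^(0.25) and MU_m = 0.25·b^2·m^(-0.75).
MRS = MU_b/MU_m = (8)·m/b.
At (6, 19): MRS = 76/3.
So at (6, 19) the consumer would give up 76/3 units of m for one more unit of b.

MRS = 76/3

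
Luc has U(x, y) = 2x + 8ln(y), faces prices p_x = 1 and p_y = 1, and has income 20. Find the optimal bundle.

x* = 16, y* = 4

MU_x = 2, MU_y = 8/y.
MRS = 2 ÷ (8/y).
Tangency: set MRS = p_x/p_y = 1/1 = 1.
MRS depends only on y: 0.25·y = 1 ⇒ y* = 1/0.25 = 4.
From the budget, 1·x = 20 − 1·4 = 16, so x* = 16.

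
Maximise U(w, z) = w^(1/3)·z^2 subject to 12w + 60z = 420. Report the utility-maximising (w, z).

w* = 5, z* = 6

MU_w = 1/3·w^(-2/3)·z^2 and MU_z = 2·w^(1/3)·z.
MRS = MU_w/MU_z = (1/6)·z/w.
Tangency: set MRS = p_w/p_z = 12/60 = 0.2.
So (1/6)·z/w = 0.2, i.e. z = 1.2·w.
Substitute into the budget 12·w + 60·z = 420: 84·w = 420, so w* = 5.
Then z* = 1.2·5 = 6.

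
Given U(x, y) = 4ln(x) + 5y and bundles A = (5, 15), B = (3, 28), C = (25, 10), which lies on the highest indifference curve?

Bundle B

Evaluate utility at each bundle:
U(A) = 81.438.
U(B) = 144.394.
U(C) = 62.876.
Highest utility is B, so B ≻ A ≻ C.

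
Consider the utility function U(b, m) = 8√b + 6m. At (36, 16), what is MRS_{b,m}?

MU_b = 8/(2√b), MU_m = 6.
MRS = 8/(2√b) ÷ 6.
At (36, 16): MRS = 1/9.
The indifference curve has slope −1/9 at this bundle.

MRS = 1/9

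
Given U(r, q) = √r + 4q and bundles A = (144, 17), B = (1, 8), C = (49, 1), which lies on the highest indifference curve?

Evaluate utility at each bundle:
U(A) = 80.000.
U(B) = 33.000.
U(C) = 11.000.
Highest utility is A, so A ≻ B ≻ C.

Bundle A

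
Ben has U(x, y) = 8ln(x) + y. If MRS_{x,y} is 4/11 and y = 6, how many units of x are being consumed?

MU_x = 8/x, MU_y = 1.
MRS = 8/x ÷ 1.
MRS depends only on x: 8/x = 4/11 ⇒ x = 8/(4/11) = 22.

x = 22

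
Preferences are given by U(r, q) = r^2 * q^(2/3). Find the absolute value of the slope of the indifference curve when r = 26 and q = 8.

MU_r = 2·r·q^(2/3) and MU_q = 2/3·r^2·q^(-1/3).
MRS = MU_r/MU_q = (3)·q/r.
At (26, 8): MRS = 12/13.
That is, one extra unit of r is worth 12/13 units of q at the margin.

MRS = 12/13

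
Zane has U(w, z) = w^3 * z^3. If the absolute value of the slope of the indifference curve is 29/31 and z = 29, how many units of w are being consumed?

MU_w = 3·w^2·z^3 and MU_z = 3·w^3·z^2.
MRS = MU_w/MU_z = z/w.
Substitute z = 29: MRS = 29/w. Setting 29/w = 29/31 gives w = 29/(29/31) = 31.

w = 31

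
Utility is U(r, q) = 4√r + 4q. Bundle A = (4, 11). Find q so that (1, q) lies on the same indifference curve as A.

q = 12

U(4, 11) = 52.
Set U(1, q) = 52 and solve.
With r = 1: √1 = 1, so 4q = 52 − 4·1 = 48 and q = 12.
Check: U(1, 12) = 52.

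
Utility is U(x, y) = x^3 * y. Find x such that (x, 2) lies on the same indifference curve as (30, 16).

U(30, 16) = 432000.
Set U(x, 2) = 432000 and solve.
With y = 2: x^3 = 432000/2 = 216000; taking the cube root, x = 60.
Check: U(60, 2) = 432000.

x = 60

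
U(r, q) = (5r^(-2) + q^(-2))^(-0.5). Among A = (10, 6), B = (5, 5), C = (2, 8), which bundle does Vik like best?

Evaluate utility at each bundle:
U(A) = 3.586.
U(B) = 2.041.
U(C) = 0.889.
Highest utility is A, so A ≻ B ≻ C.

Bundle A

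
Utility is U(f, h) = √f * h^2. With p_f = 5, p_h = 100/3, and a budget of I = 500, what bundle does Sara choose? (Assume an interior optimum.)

MU_f = 0.5·f^(-0.5)·h^2 and MU_h = 2·√f·h.
MRS = MU_f/MU_h = (0.25)·h/f.
Tangency: set MRS = p_f/p_h = 5/(100/3) = 0.15.
So (0.25)·h/f = 0.15, i.e. h = 0.6·f.
Substitute into the budget 5·f + (100/3)·h = 500: 25·f = 500, so f* = 20.
Then h* = 0.6·20 = 12.

f* = 20, h* = 12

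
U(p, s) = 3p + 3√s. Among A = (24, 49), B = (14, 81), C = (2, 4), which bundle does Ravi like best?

Evaluate utility at each bundle:
U(A) = 93.000.
U(B) = 69.000.
U(C) = 12.000.
Highest utility is A, so A ≻ B ≻ C.

Bundle A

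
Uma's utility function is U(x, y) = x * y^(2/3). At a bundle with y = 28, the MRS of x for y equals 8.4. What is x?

x = 5

MU_x = y^(2/3) and MU_y = 2/3·x·y^(-1/3).
MRS = MU_x/MU_y = (1.5)·y/x.
Substitute y = 28: MRS = 42/x. Setting 42/x = 8.4 gives x = 42/8.4 = 5.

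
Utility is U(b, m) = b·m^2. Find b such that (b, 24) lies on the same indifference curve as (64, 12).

U(64, 12) = 9216.
Set U(b, 24) = 9216 and solve.
With m = 24: 24^2 = 576, so b = 9216/576 = 16.
Check: U(16, 24) = 9216.

b = 16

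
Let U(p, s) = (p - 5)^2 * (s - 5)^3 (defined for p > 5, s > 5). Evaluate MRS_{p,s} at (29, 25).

MRS = 5/9

MU_p = 2·(p−5)·(s−5)^3, MU_s = 3·(p−5)^2·(s−5)^2.
MRS = (2/3)·(s−5)/(p−5).
At (29, 25): MRS = 5/9.
That is, one extra unit of p is worth 5/9 units of s at the margin.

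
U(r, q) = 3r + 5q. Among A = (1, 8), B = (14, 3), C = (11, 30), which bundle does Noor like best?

Bundle C

Evaluate utility at each bundle:
U(A) = 43.
U(B) = 57.
U(C) = 183.
Highest utility is C, so C ≻ B ≻ A.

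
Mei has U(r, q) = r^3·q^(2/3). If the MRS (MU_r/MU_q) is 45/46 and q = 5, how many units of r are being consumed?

MU_r = 3·r^2·q^(2/3) and MU_q = 2/3·r^3·q^(-1/3).
MRS = MU_r/MU_q = (4.5)·q/r.
Substitute q = 5: MRS = 22.5/r. Setting 22.5/r = 45/46 gives r = 22.5/(45/46) = 23.

r = 23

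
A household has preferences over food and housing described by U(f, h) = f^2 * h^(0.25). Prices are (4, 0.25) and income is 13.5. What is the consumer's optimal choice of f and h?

MU_f = 2·f·h^(0.25) and MU_h = 0.25·f^2·h^(-0.75).
MRS = MU_f/MU_h = (8)·h/f.
Tangency: set MRS = p_f/p_h = 4/0.25 = 16.
So (8)·h/f = 16, i.e. h = 2·f.
Substitute into the budget 4·f + 0.25·h = 13.5: 4.5·f = 13.5, so f* = 3.
Then h* = 2·3 = 6.

f* = 3, h* = 6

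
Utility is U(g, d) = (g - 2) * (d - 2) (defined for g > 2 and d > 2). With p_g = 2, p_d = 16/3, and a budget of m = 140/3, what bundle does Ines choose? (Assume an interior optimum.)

g* = 10, d* = 5

MU_g = (d−2), MU_d = (g−2).
MRS = (d−2)/(g−2).
Tangency: set MRS = p_g/p_d = 2/(16/3) = 0.375.
So (d − 2)/(g − 2) = 0.375, i.e. (d − 2) = 0.375·(g − 2).
Rewrite the budget in excess-of-subsistence terms: 2·(g − 2) + (16/3)·(d − 2) = 140/3 − 2·2 − (16/3)·2 = 32.
Substituting, 4·(g − 2) = 32, so g − 2 = 8 and g* = 10.
Then d − 2 = 0.375·8 = 3, so d* = 5.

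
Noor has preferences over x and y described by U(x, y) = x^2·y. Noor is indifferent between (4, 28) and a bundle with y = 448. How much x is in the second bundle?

U(4, 28) = 448.
Set U(x, 448) = 448 and solve.
With y = 448: x^2 = 448/448 = 1; taking the square root, x = 1.
Check: U(1, 448) = 448.

x = 1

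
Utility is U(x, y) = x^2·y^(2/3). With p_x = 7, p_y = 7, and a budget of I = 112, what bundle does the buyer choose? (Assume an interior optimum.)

x* = 12, y* = 4

MU_x = 2·x·y^(2/3) and MU_y = 2/3·x^2·y^(-1/3).
MRS = MU_x/MU_y = (3)·y/x.
Tangency: set MRS = p_x/p_y = 7/7 = 1.
So (3)·y/x = 1, i.e. y = (1/3)·x.
Substitute into the budget 7·x + 7·y = 112: (28/3)·x = 112, so x* = 12.
Then y* = (1/3)·12 = 4.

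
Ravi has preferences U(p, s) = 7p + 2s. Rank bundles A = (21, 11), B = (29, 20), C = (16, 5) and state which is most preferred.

Bundle B

Evaluate utility at each bundle:
U(A) = 169.
U(B) = 243.
U(C) = 122.
Highest utility is B, so B ≻ A ≻ C.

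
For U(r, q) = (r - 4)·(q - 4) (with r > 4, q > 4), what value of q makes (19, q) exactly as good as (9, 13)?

q = 7

U(9, 13) = 45.
Set U(19, q) = 45 and solve.
With r = 19: (19 − 4) = 15, so (q − 4) = 45/15 = 3.
So q = 4 + 3 = 7.
Check: U(19, 7) = 45.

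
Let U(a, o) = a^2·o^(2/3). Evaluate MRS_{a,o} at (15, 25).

MRS = 5

MU_a = 2·a·o^(2/3) and MU_o = 2/3·a^2·o^(-1/3).
MRS = MU_a/MU_o = (3)·o/a.
At (15, 25): MRS = 5.
The indifference curve has slope −5 at this bundle.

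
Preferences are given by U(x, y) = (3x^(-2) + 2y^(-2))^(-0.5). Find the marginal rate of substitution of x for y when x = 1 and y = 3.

MRS = 40.5

For CES with ρ = -2, MRS = (3/2)·(y/x)^3.
At (1, 3): MRS = 40.5.
The indifference curve has slope −40.5 at this bundle.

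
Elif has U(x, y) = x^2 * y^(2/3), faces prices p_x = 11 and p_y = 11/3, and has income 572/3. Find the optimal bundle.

x* = 13, y* = 13

MU_x = 2·x·y^(2/3) and MU_y = 2/3·x^2·y^(-1/3).
MRS = MU_x/MU_y = (3)·y/x.
Tangency: set MRS = p_x/p_y = 11/(11/3) = 3.
So (3)·y/x = 3, i.e. y = x.
Substitute into the budget 11·x + (11/3)·y = 572/3: (44/3)·x = 572/3, so x* = 13.
Then y* = 13.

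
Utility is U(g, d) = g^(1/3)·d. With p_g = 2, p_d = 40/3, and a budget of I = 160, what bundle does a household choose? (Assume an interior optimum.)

g* = 20, d* = 9

MU_g = 1/3·g^(-2/3)·d and MU_d = g^(1/3).
MRS = MU_g/MU_d = (1/3)·d/g.
Tangency: set MRS = p_g/p_d = 2/(40/3) = 0.15.
So (1/3)·d/g = 0.15, i.e. d = 0.45·g.
Substitute into the budget 2·g + (40/3)·d = 160: 8·g = 160, so g* = 20.
Then d* = 0.45·20 = 9.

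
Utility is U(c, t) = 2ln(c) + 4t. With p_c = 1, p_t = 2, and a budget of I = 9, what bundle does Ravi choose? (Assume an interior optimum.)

MU_c = 2/c, MU_t = 4.
MRS = 2/c ÷ 4.
Tangency: set MRS = p_c/p_t = 1/2 = 0.5.
MRS depends only on c: 0.5/c = 0.5 ⇒ c* = 0.5/0.5 = 1.
From the budget, 2·t = 9 − 1·1 = 8, so t* = 4.

c* = 1, t* = 4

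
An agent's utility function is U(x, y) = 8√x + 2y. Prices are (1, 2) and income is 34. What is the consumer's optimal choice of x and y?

x* = 16, y* = 9

MU_x = 8/(2√x), MU_y = 2.
MRS = 8/(2√x) ÷ 2.
Tangency: set MRS = p_x/p_y = 1/2 = 0.5.
MRS depends only on x: 2/√x = 0.5 ⇒ √x = 2/0.5 = 4 ⇒ x* = 16.
From the budget, 2·y = 34 − 1·16 = 18, so y* = 9.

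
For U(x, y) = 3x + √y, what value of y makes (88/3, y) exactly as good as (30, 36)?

y = 64

U(30, 36) = 96.
Set U(88/3, y) = 96 and solve.
With x = 88/3: √y = 96 − 3·88/3 = 8, so √y = 8 and y = 64.
Check: U(88/3, 64) = 96.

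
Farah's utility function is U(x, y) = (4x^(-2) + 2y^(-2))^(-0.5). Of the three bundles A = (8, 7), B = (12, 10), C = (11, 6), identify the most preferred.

Evaluate utility at each bundle:
U(A) = 3.111.
U(B) = 4.575.
U(C) = 3.359.
Highest utility is B, so B ≻ C ≻ A.

Bundle B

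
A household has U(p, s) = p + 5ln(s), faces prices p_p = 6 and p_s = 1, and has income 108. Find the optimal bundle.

MU_p = 1, MU_s = 5/s.
MRS = 1 ÷ (5/s).
Tangency: set MRS = p_p/p_s = 6/1 = 6.
MRS depends only on s: 0.2·s = 6 ⇒ s* = 6/0.2 = 30.
From the budget, 6·p = 108 − 1·30 = 78, so p* = 13.

p* = 13, s* = 30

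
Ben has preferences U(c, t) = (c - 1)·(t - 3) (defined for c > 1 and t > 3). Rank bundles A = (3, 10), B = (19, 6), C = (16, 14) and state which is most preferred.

Evaluate utility at each bundle:
U(A) = 14.
U(B) = 54.
U(C) = 165.
Highest utility is C, so C ≻ B ≻ A.

Bundle C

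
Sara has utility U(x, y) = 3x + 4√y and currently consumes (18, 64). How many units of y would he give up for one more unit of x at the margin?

MU_x = 3, MU_y = 4/(2√y).
MRS = 3 ÷ (4/(2√y)).
At (18, 64): MRS = 12.
So at (18, 64) the consumer would give up 12 units of y for one more unit of x.

MRS = 12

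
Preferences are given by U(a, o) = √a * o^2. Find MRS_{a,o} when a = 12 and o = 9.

MRS = 3/16

MU_a = 0.5·a^(-0.5)·o^2 and MU_o = 2·√a·o.
MRS = MU_a/MU_o = (0.25)·o/a.
At (12, 9): MRS = 3/16.
So at (12, 9) the consumer would give up 3/16 units of o for one more unit of a.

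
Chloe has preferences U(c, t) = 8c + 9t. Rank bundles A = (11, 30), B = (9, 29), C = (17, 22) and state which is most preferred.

Bundle A

Evaluate utility at each bundle:
U(A) = 358.
U(B) = 333.
U(C) = 334.
Highest utility is A, so A ≻ C ≻ B.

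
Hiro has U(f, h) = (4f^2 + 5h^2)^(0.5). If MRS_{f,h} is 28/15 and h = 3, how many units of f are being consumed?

For CES with ρ = 2, MRS = (4/5)·(h/f)^(-1).
Setting (4/5)·(3/f)^(-1) = 28/15 gives (3/f)^(-1) = 7/3, so 3/f = 3/7 and f = 7.

f = 7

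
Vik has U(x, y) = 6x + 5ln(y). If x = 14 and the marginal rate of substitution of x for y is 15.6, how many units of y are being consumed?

y = 13

MU_x = 6, MU_y = 5/y.
MRS = 6 ÷ (5/y).
MRS depends only on y: 1.2·y = 15.6 ⇒ y = 15.6/1.2 = 13.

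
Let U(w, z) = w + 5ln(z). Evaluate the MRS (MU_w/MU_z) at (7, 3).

MU_w = 1, MU_z = 5/z.
MRS = 1 ÷ (5/z).
At (7, 3): MRS = 0.6.
The indifference curve has slope −0.6 at this bundle.

MRS = 0.6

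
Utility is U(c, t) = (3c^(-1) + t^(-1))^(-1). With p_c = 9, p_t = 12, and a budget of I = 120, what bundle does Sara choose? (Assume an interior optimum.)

For CES with ρ = -1, MRS = (3/1)·(t/c)^2.
Tangency: set MRS = p_c/p_t = 9/12 = 0.75.
So (t/c)^2 = 0.25; taking the square root, t/c = 0.5, i.e. t = 0.5·c.
Substitute into the budget 9·c + 12·t = 120: 15·c = 120, so c* = 8 and t* = 0.5·8 = 4.

c* = 8, t* = 4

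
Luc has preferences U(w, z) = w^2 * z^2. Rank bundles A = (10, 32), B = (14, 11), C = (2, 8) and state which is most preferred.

Bundle A

Evaluate utility at each bundle:
U(A) = 102400.
U(B) = 23716.
U(C) = 256.
Highest utility is A, so A ≻ B ≻ C.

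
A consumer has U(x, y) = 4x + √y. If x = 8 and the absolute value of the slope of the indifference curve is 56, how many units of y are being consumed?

y = 49

MU_x = 4, MU_y = 1/(2√y).
MRS = 4 ÷ (1/(2√y)).
MRS depends only on y: 8·√y = 56 ⇒ √y = 56/8 = 7 ⇒ y = 49.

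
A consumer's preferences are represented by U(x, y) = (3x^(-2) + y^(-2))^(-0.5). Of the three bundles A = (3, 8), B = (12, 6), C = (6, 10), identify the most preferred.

Evaluate utility at each bundle:
U(A) = 1.693.
U(B) = 4.536.
U(C) = 3.273.
Highest utility is B, so B ≻ C ≻ A.

Bundle B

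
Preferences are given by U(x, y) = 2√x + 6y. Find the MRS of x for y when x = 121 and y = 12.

MRS = 1/66

MU_x = 2/(2√x), MU_y = 6.
MRS = 2/(2√x) ÷ 6.
At (121, 12): MRS = 1/66.
That is, one extra unit of x is worth 1/66 units of y at the margin.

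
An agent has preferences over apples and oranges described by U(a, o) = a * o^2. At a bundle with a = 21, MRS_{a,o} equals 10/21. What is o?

o = 20

MU_a = o^2 and MU_o = 2·a·o.
MRS = MU_a/MU_o = (1/2)·o/a.
Substitute a = 21: MRS = o/42. Setting o/42 = 10/21 gives o = (10/21)·42 = 20.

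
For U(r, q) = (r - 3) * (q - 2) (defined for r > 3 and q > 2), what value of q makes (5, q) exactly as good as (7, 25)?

U(7, 25) = 92.
Set U(5, q) = 92 and solve.
With r = 5: (5 − 3) = 2, so (q − 2) = 92/2 = 46.
So q = 2 + 46 = 48.
Check: U(5, 48) = 92.

q = 48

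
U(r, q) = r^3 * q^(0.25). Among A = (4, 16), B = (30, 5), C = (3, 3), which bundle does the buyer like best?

Bundle B

Evaluate utility at each bundle:
U(A) = 128.000.
U(B) = 40374.417.
U(C) = 35.534.
Highest utility is B, so B ≻ A ≻ C.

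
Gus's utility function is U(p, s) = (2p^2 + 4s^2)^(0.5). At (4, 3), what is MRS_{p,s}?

MRS = 2/3

For CES with ρ = 2, MRS = (2/4)·(s/p)^(-1).
At (4, 3): MRS = 2/3.
That is, one extra unit of p is worth 2/3 units of s at the margin.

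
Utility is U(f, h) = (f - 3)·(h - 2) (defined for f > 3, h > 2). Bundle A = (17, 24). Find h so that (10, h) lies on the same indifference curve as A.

h = 46

U(17, 24) = 308.
Set U(10, h) = 308 and solve.
With f = 10: (10 − 3) = 7, so (h − 2) = 308/7 = 44.
So h = 2 + 44 = 46.
Check: U(10, 46) = 308.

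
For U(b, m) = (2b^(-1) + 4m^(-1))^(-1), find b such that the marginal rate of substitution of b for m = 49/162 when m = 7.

b = 9

For CES with ρ = -1, MRS = (2/4)·(m/b)^2.
Setting (2/4)·(7/b)^2 = 49/162 gives (7/b)^2 = 49/81, so 7/b = 7/9 and b = 9.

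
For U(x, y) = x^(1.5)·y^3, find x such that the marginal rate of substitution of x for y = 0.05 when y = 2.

x = 20

MU_x = 1.5·√x·y^3 and MU_y = 3·x^(1.5)·y^2.
MRS = MU_x/MU_y = (0.5)·y/x.
Substitute y = 2: MRS = 1/x. Setting 1/x = 0.05 gives x = 1/0.05 = 20.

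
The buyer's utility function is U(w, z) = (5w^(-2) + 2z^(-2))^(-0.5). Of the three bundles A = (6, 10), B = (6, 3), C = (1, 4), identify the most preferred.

Evaluate utility at each bundle:
U(A) = 2.509.
U(B) = 1.664.
U(C) = 0.442.
Highest utility is A, so A ≻ B ≻ C.

Bundle A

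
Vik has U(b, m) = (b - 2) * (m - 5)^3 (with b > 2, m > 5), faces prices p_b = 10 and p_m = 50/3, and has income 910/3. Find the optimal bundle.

b* = 7, m* = 14

MU_b = (m−5)^3, MU_m = 3·(b−2)·(m−5)^2.
MRS = (1/3)·(m−5)/(b−2).
Tangency: set MRS = p_b/p_m = 10/(50/3) = 0.6.
So (1/3)·(m − 5)/(b − 2) = 0.6, i.e. (m − 5) = 1.8·(b − 2).
Rewrite the budget in excess-of-subsistence terms: 10·(b − 2) + (50/3)·(m − 5) = 910/3 − 10·2 − (50/3)·5 = 200.
Substituting, 40·(b − 2) = 200, so b − 2 = 5 and b* = 7.
Then m − 5 = 1.8·5 = 9, so m* = 14.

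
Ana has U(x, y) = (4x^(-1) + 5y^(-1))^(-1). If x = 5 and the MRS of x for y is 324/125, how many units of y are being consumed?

For CES with ρ = -1, MRS = (4/5)·(y/x)^2.
Setting (4/5)·(y/5)^2 = 324/125 gives (y/5)^2 = 81/25, so y/5 = 1.8 and y = 9.

y = 9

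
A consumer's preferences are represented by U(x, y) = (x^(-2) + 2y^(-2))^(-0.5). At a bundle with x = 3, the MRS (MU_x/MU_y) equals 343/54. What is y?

y = 7

For CES with ρ = -2, MRS = (1/2)·(y/x)^3.
Setting (1/2)·(y/3)^3 = 343/54 gives (y/3)^3 = 343/27, so y/3 = 7/3 and y = 7.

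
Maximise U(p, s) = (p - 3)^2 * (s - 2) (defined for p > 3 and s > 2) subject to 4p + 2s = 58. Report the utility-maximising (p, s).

MU_p = 2·(p−3)·(s−2), MU_s = (p−3)^2.
MRS = (2/1)·(s−2)/(p−3).
Tangency: set MRS = p_p/p_s = 4/2 = 2.
So (2/1)·(s − 2)/(p − 3) = 2, i.e. (s − 2) = (p − 3).
Rewrite the budget in excess-of-subsistence terms: 4·(p − 3) + 2·(s − 2) = 58 − 4·3 − 2·2 = 42.
Substituting, 6·(p − 3) = 42, so p − 3 = 7 and p* = 10.
Then s − 2 = 7, so s* = 9.

p* = 10, s* = 9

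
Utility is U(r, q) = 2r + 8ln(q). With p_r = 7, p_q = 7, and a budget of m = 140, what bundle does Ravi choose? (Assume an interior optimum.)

MU_r = 2, MU_q = 8/q.
MRS = 2 ÷ (8/q).
Tangency: set MRS = p_r/p_q = 7/7 = 1.
MRS depends only on q: 0.25·q = 1 ⇒ q* = 1/0.25 = 4.
From the budget, 7·r = 140 − 7·4 = 112, so r* = 16.

r* = 16, q* = 4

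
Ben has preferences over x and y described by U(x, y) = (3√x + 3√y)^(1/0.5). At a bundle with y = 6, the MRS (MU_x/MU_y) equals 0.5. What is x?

x = 24

For CES with ρ = 0.5, MRS = √(y/x).
Setting √(6/x) = 0.5 gives 6/x = 0.25 and x = 24.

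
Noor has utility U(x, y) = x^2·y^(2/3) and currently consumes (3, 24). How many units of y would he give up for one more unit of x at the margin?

MU_x = 2·x·y^(2/3) and MU_y = 2/3·x^2·y^(-1/3).
MRS = MU_x/MU_y = (3)·y/x.
At (3, 24): MRS = 24.
That is, one extra unit of x is worth 24 units of y at the margin.

MRS = 24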